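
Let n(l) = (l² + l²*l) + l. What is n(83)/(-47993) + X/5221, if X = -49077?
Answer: -5377053200/250571453 ≈ -21.459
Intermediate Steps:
n(l) = l + l² + l³ (n(l) = (l² + l³) + l = l + l² + l³)
n(83)/(-47993) + X/5221 = (83*(1 + 83 + 83²))/(-47993) - 49077/5221 = (83*(1 + 83 + 6889))*(-1/47993) - 49077*1/5221 = (83*6973)*(-1/47993) - 49077/5221 = 578759*(-1/47993) - 49077/5221 = -578759/47993 - 49077/5221 = -5377053200/250571453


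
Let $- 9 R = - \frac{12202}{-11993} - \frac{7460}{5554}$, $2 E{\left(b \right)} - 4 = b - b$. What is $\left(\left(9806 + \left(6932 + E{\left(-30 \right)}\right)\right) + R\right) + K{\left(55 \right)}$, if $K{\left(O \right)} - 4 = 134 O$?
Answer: $\frac{2409322168174}{99913683} \approx 24114.0$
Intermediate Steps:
$E{\left(b \right)} = 2$ ($E{\left(b \right)} = 2 + \frac{b - b}{2} = 2 + \frac{1}{2} \cdot 0 = 2 + 0 = 2$)
$K{\left(O \right)} = 4 + 134 O$
$R = \frac{3616312}{99913683}$ ($R = - \frac{- \frac{12202}{-11993} - \frac{7460}{5554}}{9} = - \frac{\left(-12202\right) \left(- \frac{1}{11993}\right) - \frac{3730}{2777}}{9} = - \frac{\frac{12202}{11993} - \frac{3730}{2777}}{9} = \left(- \frac{1}{9}\right) \left(- \frac{10848936}{33304561}\right) = \frac{3616312}{99913683} \approx 0.036194$)
$\left(\left(9806 + \left(6932 + E{\left(-30 \right)}\right)\right) + R\right) + K{\left(55 \right)} = \left(\left(9806 + \left(6932 + 2\right)\right) + \frac{3616312}{99913683}\right) + \left(4 + 134 \cdot 55\right) = \left(\left(9806 + 6934\right) + \frac{3616312}{99913683}\right) + \left(4 + 7370\right) = \left(16740 + \frac{3616312}{99913683}\right) + 7374 = \frac{1672558669732}{99913683} + 7374 = \frac{2409322168174}{99913683}$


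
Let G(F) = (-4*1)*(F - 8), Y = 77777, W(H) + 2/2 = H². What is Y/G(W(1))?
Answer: 77777/32 ≈ 2430.5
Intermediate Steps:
W(H) = -1 + H²
G(F) = 32 - 4*F (G(F) = -4*(-8 + F) = 32 - 4*F)
Y/G(W(1)) = 77777/(32 - 4*(-1 + 1²)) = 77777/(32 - 4*(-1 + 1)) = 77777/(32 - 4*0) = 77777/(32 + 0) = 77777/32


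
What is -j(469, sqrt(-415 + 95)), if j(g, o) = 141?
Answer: -141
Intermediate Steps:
-j(469, sqrt(-415 + 95)) = -1*141 = -141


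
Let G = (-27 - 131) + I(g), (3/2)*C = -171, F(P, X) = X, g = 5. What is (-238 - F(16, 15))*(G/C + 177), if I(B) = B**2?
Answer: -270457/6 ≈ -45076.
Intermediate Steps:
C = -114 (C = (2/3)*(-171) = -114)
G = -133 (G = (-27 - 131) + 5**2 = -158 + 25 = -133)
(-238 - F(16, 15))*(G/C + 177) = (-238 - 1*15)*(-133/(-114) + 177) = (-238 - 15)*(-133*(-1/114) + 177) = -253*(7/6 + 177) = -253*1069/6 = -270457/6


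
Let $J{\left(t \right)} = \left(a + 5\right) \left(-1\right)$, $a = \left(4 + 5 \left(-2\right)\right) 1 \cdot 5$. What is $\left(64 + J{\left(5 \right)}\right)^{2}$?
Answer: $7921$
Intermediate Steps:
$a = -30$ ($a = \left(4 - 10\right) 1 \cdot 5 = \left(-6\right) 1 \cdot 5 = \left(-6\right) 5 = -30$)
$J{\left(t \right)} = 25$ ($J{\left(t \right)} = \left(-30 + 5\right) \left(-1\right) = \left(-25\right) \left(-1\right) = 25$)
$\left(64 + J{\left(5 \right)}\right)^{2} = \left(64 + 25\right)^{2} = 89^{2} = 7921$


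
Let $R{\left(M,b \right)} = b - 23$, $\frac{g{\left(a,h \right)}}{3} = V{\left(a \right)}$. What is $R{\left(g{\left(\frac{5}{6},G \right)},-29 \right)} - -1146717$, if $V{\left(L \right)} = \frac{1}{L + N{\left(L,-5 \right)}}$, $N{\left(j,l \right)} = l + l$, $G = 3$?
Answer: $1146665$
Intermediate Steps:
$N{\left(j,l \right)} = 2 l$
$V{\left(L \right)} = \frac{1}{-10 + L}$ ($V{\left(L \right)} = \frac{1}{L + 2 \left(-5\right)} = \frac{1}{L - 10} = \frac{1}{-10 + L}$)
$g{\left(a,h \right)} = \frac{3}{-10 + a}$
$R{\left(M,b \right)} = -23 + b$
$R{\left(g{\left(\frac{5}{6},G \right)},-29 \right)} - -1146717 = \left(-23 - 29\right) - -1146717 = -52 + 1146717 = 1146665$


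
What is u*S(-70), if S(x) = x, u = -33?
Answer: 2310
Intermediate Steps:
u*S(-70) = -33*(-70) = 2310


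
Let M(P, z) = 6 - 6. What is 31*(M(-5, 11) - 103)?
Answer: -3193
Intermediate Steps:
M(P, z) = 0
31*(M(-5, 11) - 103) = 31*(0 - 103) = 31*(-103) = -3193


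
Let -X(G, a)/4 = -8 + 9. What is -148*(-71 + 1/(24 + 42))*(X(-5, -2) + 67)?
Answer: 7280490/11 ≈ 6.6186e+5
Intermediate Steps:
X(G, a) = -4 (X(G, a) = -4*(-8 + 9) = -4*1 = -4)
-148*(-71 + 1/(24 + 42))*(X(-5, -2) + 67) = -148*(-71 + 1/(24 + 42))*(-4 + 67) = -148*(-71 + 1/66)*63 = -(-346690)*63/33 = -148*(-98385/22) = 7280490/11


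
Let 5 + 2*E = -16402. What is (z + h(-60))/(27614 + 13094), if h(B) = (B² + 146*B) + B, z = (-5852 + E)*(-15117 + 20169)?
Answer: -35506803/20354 ≈ -1744.5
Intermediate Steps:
E = -16407/2 (E = -5/2 + (½)*(-16402) = -5/2 - 8201 = -16407/2 ≈ -8203.5)
z = -71008386 (z = (-5852 - 16407/2)*(-15117 + 20169) = -28111/2*5052 = -71008386)
h(B) = B² + 147*B
(z + h(-60))/(27614 + 13094) = (-71008386 - 60*(147 - 60))/(27614 + 13094) = (-71008386 - 60*87)/40708 = (-71008386 - 5220)*(1/40708) = -71013606*1/40708 = -35506803/20354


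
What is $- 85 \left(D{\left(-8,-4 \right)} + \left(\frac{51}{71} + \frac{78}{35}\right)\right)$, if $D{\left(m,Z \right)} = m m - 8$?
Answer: $- \frac{2490211}{497} \approx -5010.5$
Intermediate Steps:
$D{\left(m,Z \right)} = -8 + m^{2}$ ($D{\left(m,Z \right)} = m^{2} - 8 = -8 + m^{2}$)
$- 85 \left(D{\left(-8,-4 \right)} + \left(\frac{51}{71} + \frac{78}{35}\right)\right) = - 85 \left(\left(-8 + \left(-8\right)^{2}\right) + \left(\frac{51}{71} + \frac{78}{35}\right)\right) = - 85 \left(\left(-8 + 64\right) + \left(51 \cdot \frac{1}{71} + 78 \cdot \frac{1}{35}\right)\right) = - 85 \left(56 + \left(\frac{51}{71} + \frac{78}{35}\right)\right) = - 85 \left(56 + \frac{7323}{2485}\right) = \left(-85\right) \frac{146483}{2485} = - \frac{2490211}{497}$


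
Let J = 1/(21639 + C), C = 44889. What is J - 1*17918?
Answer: -1192048703/66528 ≈ -17918.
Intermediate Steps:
J = 1/66528 (J = 1/(21639 + 44889) = 1/66528 ≈ 1.5031e-5)
J - 1*17918 = 1/66528 - 1*17918 = 1/66528 - 17918 = -1192048703/66528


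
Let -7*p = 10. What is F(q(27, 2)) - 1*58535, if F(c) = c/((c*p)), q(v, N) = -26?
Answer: -585357/10 ≈ -58536.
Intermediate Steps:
p = -10/7 (p = -⅐*10 = -10/7 ≈ -1.4286)
F(c) = -7/10 (F(c) = c/((c*(-10/7))) = c/((-10*c/7)) = c*(-7/(10*c)) = -7/10)
F(q(27, 2)) - 1*58535 = -7/10 - 1*58535 = -7/10 - 58535 = -585357/10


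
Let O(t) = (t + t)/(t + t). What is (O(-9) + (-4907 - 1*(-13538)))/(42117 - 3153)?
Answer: 2158/9741 ≈ 0.22154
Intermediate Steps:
O(t) = 1 (O(t) = (2*t)/((2*t)) = (2*t)*(1/(2*t)) = 1)
(O(-9) + (-4907 - 1*(-13538)))/(42117 - 3153) = (1 + (-4907 - 1*(-13538)))/(42117 - 3153) = (1 + (-4907 + 13538))/38964 = (1 + 8631)*(1/38964) = 8632*(1/38964) = 2158/9741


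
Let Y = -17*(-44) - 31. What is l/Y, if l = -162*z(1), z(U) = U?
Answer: -54/239 ≈ -0.22594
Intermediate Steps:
Y = 717 (Y = 748 - 31 = 717)
l = -162 (l = -162*1 = -162)
l/Y = -162/717 = -162*1/717 = -54/239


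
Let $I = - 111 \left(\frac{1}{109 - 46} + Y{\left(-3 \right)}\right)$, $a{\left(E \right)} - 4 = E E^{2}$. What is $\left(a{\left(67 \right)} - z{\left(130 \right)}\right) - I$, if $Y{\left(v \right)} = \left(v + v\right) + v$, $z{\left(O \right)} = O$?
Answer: $\frac{6292435}{21} \approx 2.9964 \cdot 10^{5}$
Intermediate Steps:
$Y{\left(v \right)} = 3 v$ ($Y{\left(v \right)} = 2 v + v = 3 v$)
$a{\left(E \right)} = 4 + E^{3}$ ($a{\left(E \right)} = 4 + E E^{2} = 4 + E^{3}$)
$I = \frac{20942}{21}$ ($I = - 111 \left(\frac{1}{109 - 46} + 3 \left(-3\right)\right) = - 111 \left(\frac{1}{63} - 9\right) = \left(-111\right) \left(- \frac{566}{63}\right) = \frac{20942}{21} \approx 997.24$)
$\left(a{\left(67 \right)} - z{\left(130 \right)}\right) - I = \left(\left(4 + 67^{3}\right) - 130\right) - \frac{20942}{21} = \left(\left(4 + 300763\right) - 130\right) - \frac{20942}{21} = \left(300767 - 130\right) - \frac{20942}{21} = 300637 - \frac{20942}{21} = \frac{6292435}{21}$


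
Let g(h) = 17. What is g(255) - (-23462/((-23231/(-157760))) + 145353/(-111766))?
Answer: 413734290108545/2596435946 ≈ 1.5935e+5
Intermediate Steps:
g(255) - (-23462/((-23231/(-157760))) + 145353/(-111766)) = 17 - (-23462/((-23231/(-157760))) + 145353/(-111766)) = 17 - (-23462/((-23231*(-1/157760))) + 145353*(-1/111766)) = 17 - (-23462/23231/157760 - 145353/111766) = 17 - (-23462*157760/23231 - 145353/111766) = 17 - (-3701365120/23231 - 145353/111766) = 17 - 1*(-413690150697463/2596435946) = 17 + 413690150697463/2596435946 = 413734290108545/2596435946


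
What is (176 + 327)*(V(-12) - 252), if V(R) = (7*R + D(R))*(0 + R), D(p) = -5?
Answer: 410448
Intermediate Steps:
V(R) = R*(-5 + 7*R) (V(R) = (7*R - 5)*(0 + R) = (-5 + 7*R)*R = R*(-5 + 7*R))
(176 + 327)*(V(-12) - 252) = (176 + 327)*(-12*(-5 + 7*(-12)) - 252) = 503*(-12*(-5 - 84) - 252) = 503*(-12*(-89) - 252) = 503*(1068 - 252) = 503*816 = 410448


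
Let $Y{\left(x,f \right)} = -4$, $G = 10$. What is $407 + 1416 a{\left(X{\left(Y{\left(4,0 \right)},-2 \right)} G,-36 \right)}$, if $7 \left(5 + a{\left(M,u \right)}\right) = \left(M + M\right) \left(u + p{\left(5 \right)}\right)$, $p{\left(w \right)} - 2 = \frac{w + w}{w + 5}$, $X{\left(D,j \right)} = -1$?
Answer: $\frac{887849}{7} \approx 1.2684 \cdot 10^{5}$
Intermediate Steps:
$p{\left(w \right)} = 2 + \frac{2 w}{5 + w}$ ($p{\left(w \right)} = 2 + \frac{w + w}{w + 5} = 2 + \frac{2 w}{5 + w}$)
$a{\left(M,u \right)} = -5 + \frac{2 M \left(3 + u\right)}{7}$ ($a{\left(M,u \right)} = -5 + \frac{\left(M + M\right) \left(u + \frac{2 \left(5 + 2 \cdot 5\right)}{5 + 5}\right)}{7} = -5 + \frac{2 M \left(u + \frac{2 \left(5 + 10\right)}{10}\right)}{7} = -5 + \frac{2 M \left(u + 2 \cdot \frac{1}{10} \cdot 15\right)}{7} = -5 + \frac{2 M \left(u + 3\right)}{7} = -5 + \frac{2 M \left(3 + u\right)}{7}$)
$407 + 1416 a{\left(X{\left(Y{\left(4,0 \right)},-2 \right)} G,-36 \right)} = 407 + 1416 \left(-5 + \frac{6 \left(\left(-1\right) 10\right)}{7} + \frac{2}{7} \left(\left(-1\right) 10\right) \left(-36\right)\right) = 407 + 1416 \left(-5 + \frac{6}{7} \left(-10\right) + \frac{2}{7} \left(-10\right) \left(-36\right)\right) = 407 + 1416 \left(-5 - \frac{60}{7} + \frac{720}{7}\right) = 407 + 1416 \cdot \frac{625}{7} = 407 + \frac{885000}{7} = \frac{887849}{7}$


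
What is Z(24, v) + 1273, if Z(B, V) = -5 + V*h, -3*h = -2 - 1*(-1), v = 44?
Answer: 3848/3 ≈ 1282.7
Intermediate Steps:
h = ⅓ (h = -(-2 - 1*(-1))/3 = -(-2 + 1)/3 = -⅓*(-1) = ⅓ ≈ 0.33333)
Z(B, V) = -5 + V/3 (Z(B, V) = -5 + V*(⅓) = -5 + V/3)
Z(24, v) + 1273 = (-5 + (⅓)*44) + 1273 = (-5 + 44/3) + 1273 = 29/3 + 1273 = 3848/3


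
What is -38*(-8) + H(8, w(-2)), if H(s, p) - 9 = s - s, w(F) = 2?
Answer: 313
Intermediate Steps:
H(s, p) = 9 (H(s, p) = 9 + (s - s) = 9 + 0 = 9)
-38*(-8) + H(8, w(-2)) = -38*(-8) + 9 = 304 + 9 = 313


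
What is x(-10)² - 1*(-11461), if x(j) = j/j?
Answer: 11462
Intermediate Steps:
x(j) = 1
x(-10)² - 1*(-11461) = 1² - 1*(-11461) = 1 + 11461 = 11462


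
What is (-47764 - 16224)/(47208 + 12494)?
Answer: -31994/29851 ≈ -1.0718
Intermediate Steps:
(-47764 - 16224)/(47208 + 12494) = -63988/59702 = -63988*1/59702 = -31994/29851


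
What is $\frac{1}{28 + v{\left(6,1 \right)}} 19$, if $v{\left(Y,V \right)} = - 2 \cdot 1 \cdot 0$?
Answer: $\frac{19}{28} \approx 0.67857$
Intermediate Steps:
$v{\left(Y,V \right)} = 0$ ($v{\left(Y,V \right)} = \left(-2\right) 0 = 0$)
$\frac{1}{28 + v{\left(6,1 \right)}} 19 = \frac{1}{28 + 0} \cdot 19 = \frac{1}{28} \cdot 19 = \frac{19}{28}$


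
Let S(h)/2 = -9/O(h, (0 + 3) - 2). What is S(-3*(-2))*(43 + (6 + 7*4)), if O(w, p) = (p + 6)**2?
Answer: -198/7 ≈ -28.286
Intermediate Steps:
O(w, p) = (6 + p)**2
S(h) = -18/49 (S(h) = 2*(-9/(6 + ((0 + 3) - 2))**2) = 2*(-9/(6 + (3 - 2))**2) = 2*(-9/(6 + 1)**2) = 2*(-9/(7**2)) = 2*(-9/49) = -18/49)
S(-3*(-2))*(43 + (6 + 7*4)) = -18*(43 + (6 + 7*4))/49 = -18*(43 + (6 + 28))/49 = -18*(43 + 34)/49 = -18/49*77 = -198/7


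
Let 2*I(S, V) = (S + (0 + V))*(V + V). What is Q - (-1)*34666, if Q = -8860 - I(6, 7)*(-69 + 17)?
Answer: 30538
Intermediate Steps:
I(S, V) = V*(S + V) (I(S, V) = ((S + (0 + V))*(V + V))/2 = ((S + V)*(2*V))/2 = (2*V*(S + V))/2 = V*(S + V))
Q = -4128 (Q = -8860 - 7*(6 + 7)*(-69 + 17) = -8860 - 7*13*(-52) = -8860 - 91*(-52) = -8860 - 1*(-4732) = -8860 + 4732 = -4128)
Q - (-1)*34666 = -4128 - (-1)*34666 = -4128 - 1*(-34666) = -4128 + 34666 = 30538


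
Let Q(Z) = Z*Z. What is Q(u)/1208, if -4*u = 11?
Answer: 121/19328 ≈ 0.0062604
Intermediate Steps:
u = -11/4 (u = -¼*11 = -11/4 ≈ -2.7500)
Q(Z) = Z²
Q(u)/1208 = (-11/4)²/1208 = (121/16)*(1/1208) = 121/19328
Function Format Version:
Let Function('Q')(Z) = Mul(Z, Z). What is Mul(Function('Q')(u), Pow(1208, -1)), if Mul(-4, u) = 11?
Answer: Rational(121, 19328) ≈ 0.0062604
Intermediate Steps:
u = Rational(-11, 4) (u = Mul(Rational(-1, 4), 11) = Rational(-11, 4) ≈ -2.7500)
Function('Q')(Z) = Pow(Z, 2)
Mul(Function('Q')(u), Pow(1208, -1)) = Mul(Pow(Rational(-11, 4), 2), Pow(1208, -1)) = Mul(Rational(121, 16), Rational(1, 1208)) = Rational(121, 19328)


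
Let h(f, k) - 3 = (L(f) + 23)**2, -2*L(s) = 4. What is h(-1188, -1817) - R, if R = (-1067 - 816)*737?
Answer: 1388215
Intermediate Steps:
L(s) = -2 (L(s) = -1/2*4 = -2)
h(f, k) = 444 (h(f, k) = 3 + (-2 + 23)**2 = 3 + 21**2 = 3 + 441 = 444)
R = -1387771 (R = -1883*737 = -1387771)
h(-1188, -1817) - R = 444 - 1*(-1387771) = 444 + 1387771 = 1388215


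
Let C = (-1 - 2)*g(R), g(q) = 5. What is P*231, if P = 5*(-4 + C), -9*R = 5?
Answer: -21945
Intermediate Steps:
R = -5/9 (R = -1/9*5 = -5/9 ≈ -0.55556)
C = -15 (C = (-1 - 2)*5 = -3*5 = -15)
P = -95 (P = 5*(-4 - 15) = 5*(-19) = -95)
P*231 = -95*231 = -21945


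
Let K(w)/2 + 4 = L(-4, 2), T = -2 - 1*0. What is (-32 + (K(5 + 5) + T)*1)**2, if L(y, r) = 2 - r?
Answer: 1764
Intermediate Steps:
T = -2 (T = -2 + 0 = -2)
K(w) = -8 (K(w) = -8 + 2*(2 - 1*2) = -8 + 2*(2 - 2) = -8 + 2*0 = -8 + 0 = -8)
(-32 + (K(5 + 5) + T)*1)**2 = (-32 + (-8 - 2)*1)**2 = (-32 - 10*1)**2 = (-32 - 10)**2 = (-42)**2 = 1764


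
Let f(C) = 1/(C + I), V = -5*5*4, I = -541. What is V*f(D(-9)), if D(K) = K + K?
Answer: 100/559 ≈ 0.17889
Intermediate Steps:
V = -100 (V = -25*4 = -100)
D(K) = 2*K
f(C) = 1/(-541 + C) (f(C) = 1/(C - 541) = 1/(-541 + C))
V*f(D(-9)) = -100/(-541 + 2*(-9)) = -100/(-541 - 18) = -100/(-559) = -100*(-1/559) = 100/559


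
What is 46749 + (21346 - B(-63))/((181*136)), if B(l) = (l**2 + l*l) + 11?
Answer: 1150786781/24616 ≈ 46750.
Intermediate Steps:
B(l) = 11 + 2*l**2 (B(l) = (l**2 + l**2) + 11 = 2*l**2 + 11 = 11 + 2*l**2)
46749 + (21346 - B(-63))/((181*136)) = 46749 + (21346 - (11 + 2*(-63)**2))/((181*136)) = 46749 + (21346 - (11 + 2*3969))/24616 = 46749 + (21346 - (11 + 7938))*(1/24616) = 46749 + (21346 - 1*7949)*(1/24616) = 46749 + (21346 - 7949)*(1/24616) = 46749 + 13397*(1/24616) = 46749 + 13397/24616 = 1150786781/24616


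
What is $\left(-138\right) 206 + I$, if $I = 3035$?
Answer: $-25393$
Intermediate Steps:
$\left(-138\right) 206 + I = \left(-138\right) 206 + 3035 = -28428 + 3035 = -25393$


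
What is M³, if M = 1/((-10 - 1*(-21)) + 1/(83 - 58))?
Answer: 15625/21024576 ≈ 0.00074318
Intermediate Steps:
M = 25/276 (M = 1/((-10 + 21) + 1/25) = 1/(11 + 1/25) = 1/(276/25) = 25/276 ≈ 0.090580)
M³ = (25/276)³ = 15625/21024576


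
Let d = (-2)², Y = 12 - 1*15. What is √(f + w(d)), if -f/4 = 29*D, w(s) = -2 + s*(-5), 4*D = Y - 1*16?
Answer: 23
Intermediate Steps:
Y = -3 (Y = 12 - 15 = -3)
D = -19/4 (D = (-3 - 1*16)/4 = (-3 - 16)/4 = (¼)*(-19) = -19/4 ≈ -4.7500)
d = 4
w(s) = -2 - 5*s
f = 551 (f = -116*(-19)/4 = -4*(-551/4) = 551)
√(f + w(d)) = √(551 + (-2 - 5*4)) = √(551 + (-2 - 20)) = √(551 - 22) = √529 = 23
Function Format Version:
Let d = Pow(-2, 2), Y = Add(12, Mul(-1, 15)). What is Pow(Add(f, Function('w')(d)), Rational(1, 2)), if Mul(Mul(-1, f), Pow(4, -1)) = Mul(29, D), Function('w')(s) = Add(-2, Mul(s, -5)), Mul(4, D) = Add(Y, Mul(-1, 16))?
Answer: 23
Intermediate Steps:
Y = -3 (Y = Add(12, -15) = -3)
D = Rational(-19, 4) (D = Mul(Rational(1, 4), Add(-3, Mul(-1, 16))) = Mul(Rational(1, 4), Add(-3, -16)) = Mul(Rational(1, 4), -19) = Rational(-19, 4) ≈ -4.7500)
d = 4
Function('w')(s) = Add(-2, Mul(-5, s))
f = 551 (f = Mul(-4, Mul(29, Rational(-19, 4))) = Mul(-4, Rational(-551, 4)) = 551)
Pow(Add(f, Function('w')(d)), Rational(1, 2)) = Pow(Add(551, Add(-2, Mul(-5, 4))), Rational(1, 2)) = Pow(Add(551, Add(-2, -20)), Rational(1, 2)) = Pow(Add(551, -22), Rational(1, 2)) = Pow(529, Rational(1, 2)) = 23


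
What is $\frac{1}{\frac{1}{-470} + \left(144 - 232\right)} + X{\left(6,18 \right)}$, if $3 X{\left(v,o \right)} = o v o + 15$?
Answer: $\frac{27008263}{41361} \approx 652.99$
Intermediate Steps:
$X{\left(v,o \right)} = 5 + \frac{v o^{2}}{3}$ ($X{\left(v,o \right)} = \frac{o v o + 15}{3} = \frac{v o^{2} + 15}{3} = \frac{15 + v o^{2}}{3} = 5 + \frac{v o^{2}}{3}$)
$\frac{1}{\frac{1}{-470} + \left(144 - 232\right)} + X{\left(6,18 \right)} = \frac{1}{\frac{1}{-470} + \left(144 - 232\right)} + \left(5 + \frac{1}{3} \cdot 6 \cdot 18^{2}\right) = \frac{1}{- \frac{1}{470} + \left(144 - 232\right)} + \left(5 + \frac{1}{3} \cdot 6 \cdot 324\right) = \frac{1}{- \frac{1}{470} - 88} + \left(5 + 648\right) = \frac{1}{- \frac{41361}{470}} + 653 = - \frac{470}{41361} + 653 = \frac{27008263}{41361}$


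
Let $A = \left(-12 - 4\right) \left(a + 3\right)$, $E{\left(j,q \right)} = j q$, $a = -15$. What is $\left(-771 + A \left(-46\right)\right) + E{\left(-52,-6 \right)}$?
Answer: $-9291$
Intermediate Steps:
$A = 192$ ($A = \left(-12 - 4\right) \left(-15 + 3\right) = \left(-16\right) \left(-12\right) = 192$)
$\left(-771 + A \left(-46\right)\right) + E{\left(-52,-6 \right)} = \left(-771 + 192 \left(-46\right)\right) - -312 = \left(-771 - 8832\right) + 312 = -9603 + 312 = -9291$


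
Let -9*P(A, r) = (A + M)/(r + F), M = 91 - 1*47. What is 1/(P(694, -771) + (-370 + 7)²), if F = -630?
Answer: 1401/184608451 ≈ 7.5890e-6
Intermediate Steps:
M = 44 (M = 91 - 47 = 44)
P(A, r) = -(44 + A)/(9*(-630 + r)) (P(A, r) = -(A + 44)/(9*(r - 630)) = -(44 + A)/(9*(-630 + r)))
1/(P(694, -771) + (-370 + 7)²) = 1/((-44 - 1*694)/(9*(-630 - 771)) + (-370 + 7)²) = 1/((⅑)*(-44 - 694)/(-1401) + (-363)²) = 1/((⅑)*(-1/1401)*(-738) + 131769) = 1/(82/1401 + 131769) = 1/(184608451/1401) = 1401/184608451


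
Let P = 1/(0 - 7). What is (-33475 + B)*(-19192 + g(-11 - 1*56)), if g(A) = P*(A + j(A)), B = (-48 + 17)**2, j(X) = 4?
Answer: 623716062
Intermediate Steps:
P = -1/7 (P = 1/(-7) = -1/7 ≈ -0.14286)
B = 961 (B = (-31)**2 = 961)
g(A) = -4/7 - A/7 (g(A) = -(A + 4)/7 = -(4 + A)/7 = -4/7 - A/7)
(-33475 + B)*(-19192 + g(-11 - 1*56)) = (-33475 + 961)*(-19192 + (-4/7 - (-11 - 1*56)/7)) = -32514*(-19192 + (-4/7 - (-11 - 56)/7)) = -32514*(-19192 + (-4/7 - 1/7*(-67))) = -32514*(-19192 + (-4/7 + 67/7)) = -32514*(-19192 + 9) = -32514*(-19183) = 623716062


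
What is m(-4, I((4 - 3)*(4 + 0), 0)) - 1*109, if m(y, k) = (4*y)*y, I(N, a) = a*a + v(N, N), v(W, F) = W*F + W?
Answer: -45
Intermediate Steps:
v(W, F) = W + F*W (v(W, F) = F*W + W = W + F*W)
I(N, a) = a² + N*(1 + N) (I(N, a) = a*a + N*(1 + N) = a² + N*(1 + N))
m(y, k) = 4*y²
m(-4, I((4 - 3)*(4 + 0), 0)) - 1*109 = 4*(-4)² - 1*109 = 4*16 - 109 = 64 - 109 = -45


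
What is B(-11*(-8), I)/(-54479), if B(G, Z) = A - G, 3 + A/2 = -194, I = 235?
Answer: 482/54479 ≈ 0.0088474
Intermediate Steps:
A = -394 (A = -6 + 2*(-194) = -6 - 388 = -394)
B(G, Z) = -394 - G
B(-11*(-8), I)/(-54479) = (-394 - (-11)*(-8))/(-54479) = (-394 - 1*88)*(-1/54479) = (-394 - 88)*(-1/54479) = -482*(-1/54479) = 482/54479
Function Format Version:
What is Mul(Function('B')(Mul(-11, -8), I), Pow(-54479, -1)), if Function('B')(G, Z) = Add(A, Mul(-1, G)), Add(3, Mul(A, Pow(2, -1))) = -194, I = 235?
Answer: Rational(482, 54479) ≈ 0.0088474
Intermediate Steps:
A = -394 (A = Add(-6, Mul(2, -194)) = Add(-6, -388) = -394)
Function('B')(G, Z) = Add(-394, Mul(-1, G))
Mul(Function('B')(Mul(-11, -8), I), Pow(-54479, -1)) = Mul(Add(-394, Mul(-1, Mul(-11, -8))), Pow(-54479, -1)) = Mul(Add(-394, Mul(-1, 88)), Rational(-1, 54479)) = Mul(Add(-394, -88), Rational(-1, 54479)) = Mul(-482, Rational(-1, 54479)) = Rational(482, 54479)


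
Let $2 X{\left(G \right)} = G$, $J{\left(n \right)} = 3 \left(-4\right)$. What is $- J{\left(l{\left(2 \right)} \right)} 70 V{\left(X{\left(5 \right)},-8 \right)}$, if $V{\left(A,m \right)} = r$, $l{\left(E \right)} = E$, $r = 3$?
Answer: $2520$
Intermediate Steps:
$J{\left(n \right)} = -12$
$X{\left(G \right)} = \frac{G}{2}$
$V{\left(A,m \right)} = 3$
$- J{\left(l{\left(2 \right)} \right)} 70 V{\left(X{\left(5 \right)},-8 \right)} = - \left(-12\right) 70 \cdot 3 = - \left(-840\right) 3 = \left(-1\right) \left(-2520\right) = 2520$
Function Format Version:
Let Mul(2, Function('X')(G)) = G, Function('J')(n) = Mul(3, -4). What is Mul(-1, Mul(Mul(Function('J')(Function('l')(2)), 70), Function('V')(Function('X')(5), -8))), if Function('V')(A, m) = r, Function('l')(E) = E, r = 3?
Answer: 2520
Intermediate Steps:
Function('J')(n) = -12
Function('X')(G) = Mul(Rational(1, 2), G)
Function('V')(A, m) = 3
Mul(-1, Mul(Mul(Function('J')(Function('l')(2)), 70), Function('V')(Function('X')(5), -8))) = Mul(-1, Mul(Mul(-12, 70), 3)) = Mul(-1, Mul(-840, 3)) = Mul(-1, -2520) = 2520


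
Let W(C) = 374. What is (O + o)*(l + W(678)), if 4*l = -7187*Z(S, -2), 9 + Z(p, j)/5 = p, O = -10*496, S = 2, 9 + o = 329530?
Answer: 82127240001/4 ≈ 2.0532e+10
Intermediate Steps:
o = 329521 (o = -9 + 329530 = 329521)
O = -4960
Z(p, j) = -45 + 5*p
l = 251545/4 (l = (-7187*(-45 + 5*2))/4 = (-7187*(-45 + 10))/4 = (-7187*(-35))/4 = (¼)*251545 = 251545/4 ≈ 62886.)
(O + o)*(l + W(678)) = (-4960 + 329521)*(251545/4 + 374) = 324561*(253041/4) = 82127240001/4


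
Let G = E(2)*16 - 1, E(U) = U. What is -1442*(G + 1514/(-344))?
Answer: -3298575/86 ≈ -38356.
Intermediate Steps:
G = 31 (G = 2*16 - 1 = 32 - 1 = 31)
-1442*(G + 1514/(-344)) = -1442*(31 + 1514/(-344)) = -1442*(31 + 1514*(-1/344)) = -1442*(31 - 757/172) = -1442*4575/172 = -3298575/86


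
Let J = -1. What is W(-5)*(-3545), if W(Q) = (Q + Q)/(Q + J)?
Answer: -17725/3 ≈ -5908.3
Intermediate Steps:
W(Q) = 2*Q/(-1 + Q) (W(Q) = (Q + Q)/(Q - 1) = (2*Q)/(-1 + Q) = 2*Q/(-1 + Q))
W(-5)*(-3545) = (2*(-5)/(-1 - 5))*(-3545) = (2*(-5)/(-6))*(-3545) = (2*(-5)*(-1/6))*(-3545) = (5/3)*(-3545) = -17725/3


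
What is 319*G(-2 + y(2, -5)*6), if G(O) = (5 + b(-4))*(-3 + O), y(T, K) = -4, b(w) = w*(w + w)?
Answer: -342287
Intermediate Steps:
b(w) = 2*w**2 (b(w) = w*(2*w) = 2*w**2)
G(O) = -111 + 37*O (G(O) = (5 + 2*(-4)**2)*(-3 + O) = (5 + 2*16)*(-3 + O) = (5 + 32)*(-3 + O) = 37*(-3 + O) = -111 + 37*O)
319*G(-2 + y(2, -5)*6) = 319*(-111 + 37*(-2 - 4*6)) = 319*(-111 + 37*(-2 - 24)) = 319*(-111 + 37*(-26)) = 319*(-111 - 962) = 319*(-1073) = -342287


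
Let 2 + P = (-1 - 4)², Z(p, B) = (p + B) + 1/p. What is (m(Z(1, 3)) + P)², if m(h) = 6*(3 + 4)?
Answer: 4225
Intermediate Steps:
Z(p, B) = B + p + 1/p (Z(p, B) = (B + p) + 1/p = B + p + 1/p)
m(h) = 42 (m(h) = 6*7 = 42)
P = 23 (P = -2 + (-1 - 4)² = -2 + (-5)² = -2 + 25 = 23)
(m(Z(1, 3)) + P)² = (42 + 23)² = 65² = 4225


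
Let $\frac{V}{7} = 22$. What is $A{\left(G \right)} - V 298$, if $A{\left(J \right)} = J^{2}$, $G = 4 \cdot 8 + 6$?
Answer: $-44448$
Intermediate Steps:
$V = 154$ ($V = 7 \cdot 22 = 154$)
$G = 38$ ($G = 32 + 6 = 38$)
$A{\left(G \right)} - V 298 = 38^{2} - 154 \cdot 298 = 1444 - 45892 = -44448$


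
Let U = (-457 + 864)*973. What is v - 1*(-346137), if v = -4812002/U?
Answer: 137069247505/396011 ≈ 3.4613e+5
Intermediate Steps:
U = 396011 (U = 407*973 = 396011)
v = -4812002/396011 ≈ -12.151
v - 1*(-346137) = -4812002/396011 - 1*(-346137) = -4812002/396011 + 346137 = 137069247505/396011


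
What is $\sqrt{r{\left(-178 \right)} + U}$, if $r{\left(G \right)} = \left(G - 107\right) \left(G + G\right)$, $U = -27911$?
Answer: $7 \sqrt{1501} \approx 271.2$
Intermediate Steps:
$r{\left(G \right)} = 2 G \left(-107 + G\right)$ ($r{\left(G \right)} = \left(-107 + G\right) 2 G = 2 G \left(-107 + G\right)$)
$\sqrt{r{\left(-178 \right)} + U} = \sqrt{2 \left(-178\right) \left(-107 - 178\right) - 27911} = \sqrt{2 \left(-178\right) \left(-285\right) - 27911} = \sqrt{101460 - 27911} = \sqrt{73549} = 7 \sqrt{1501}$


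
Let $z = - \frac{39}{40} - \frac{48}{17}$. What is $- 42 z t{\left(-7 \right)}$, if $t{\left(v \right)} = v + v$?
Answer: $- \frac{379701}{170} \approx -2233.5$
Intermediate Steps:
$t{\left(v \right)} = 2 v$
$z = - \frac{2583}{680}$ ($z = \left(-39\right) \frac{1}{40} - \frac{48}{17} = - \frac{39}{40} - \frac{48}{17} = - \frac{2583}{680} \approx -3.7985$)
$- 42 z t{\left(-7 \right)} = \left(-42\right) \left(- \frac{2583}{680}\right) 2 \left(-7\right) = \frac{54243}{340} \left(-14\right) = - \frac{379701}{170}$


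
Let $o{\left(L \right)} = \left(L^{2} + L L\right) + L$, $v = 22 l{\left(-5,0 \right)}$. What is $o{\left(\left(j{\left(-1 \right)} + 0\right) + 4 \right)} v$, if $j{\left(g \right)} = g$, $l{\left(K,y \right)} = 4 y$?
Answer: $0$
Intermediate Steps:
$v = 0$ ($v = 22 \cdot 4 \cdot 0 = 22 \cdot 0 = 0$)
$o{\left(L \right)} = L + 2 L^{2}$ ($o{\left(L \right)} = \left(L^{2} + L^{2}\right) + L = 2 L^{2} + L = L + 2 L^{2}$)
$o{\left(\left(j{\left(-1 \right)} + 0\right) + 4 \right)} v = \left(\left(-1 + 0\right) + 4\right) \left(1 + 2 \left(\left(-1 + 0\right) + 4\right)\right) 0 = \left(-1 + 4\right) \left(1 + 2 \left(-1 + 4\right)\right) 0 = 3 \left(1 + 2 \cdot 3\right) 0 = 3 \left(1 + 6\right) 0 = 3 \cdot 7 \cdot 0 = 21 \cdot 0 = 0$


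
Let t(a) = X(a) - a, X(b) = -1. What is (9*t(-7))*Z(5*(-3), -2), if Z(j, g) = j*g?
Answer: 1620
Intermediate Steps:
Z(j, g) = g*j
t(a) = -1 - a
(9*t(-7))*Z(5*(-3), -2) = (9*(-1 - 1*(-7)))*(-10*(-3)) = (9*(-1 + 7))*(-2*(-15)) = (9*6)*30 = 54*30 = 1620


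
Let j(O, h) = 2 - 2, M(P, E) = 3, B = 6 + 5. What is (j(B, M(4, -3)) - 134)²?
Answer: 17956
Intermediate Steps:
B = 11
j(O, h) = 0
(j(B, M(4, -3)) - 134)² = (0 - 134)² = (-134)² = 17956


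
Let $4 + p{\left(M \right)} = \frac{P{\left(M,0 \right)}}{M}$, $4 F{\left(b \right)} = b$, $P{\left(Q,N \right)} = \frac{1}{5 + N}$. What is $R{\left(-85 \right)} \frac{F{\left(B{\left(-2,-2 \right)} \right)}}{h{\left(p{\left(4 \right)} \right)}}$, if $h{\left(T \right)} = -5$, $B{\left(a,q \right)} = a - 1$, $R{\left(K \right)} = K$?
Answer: $- \frac{51}{4} \approx -12.75$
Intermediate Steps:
$B{\left(a,q \right)} = -1 + a$
$F{\left(b \right)} = \frac{b}{4}$
$p{\left(M \right)} = -4 + \frac{1}{5 M}$ ($p{\left(M \right)} = -4 + \frac{1}{\left(5 + 0\right) M} = -4 + \frac{1}{5 M}$)
$R{\left(-85 \right)} \frac{F{\left(B{\left(-2,-2 \right)} \right)}}{h{\left(p{\left(4 \right)} \right)}} = - 85 \frac{\frac{1}{4} \left(-1 - 2\right)}{-5} = - 85 \cdot \frac{1}{4} \left(-3\right) \left(- \frac{1}{5}\right) = - 85 \left(\left(- \frac{3}{4}\right) \left(- \frac{1}{5}\right)\right) = \left(-85\right) \frac{3}{20} = - \frac{51}{4}$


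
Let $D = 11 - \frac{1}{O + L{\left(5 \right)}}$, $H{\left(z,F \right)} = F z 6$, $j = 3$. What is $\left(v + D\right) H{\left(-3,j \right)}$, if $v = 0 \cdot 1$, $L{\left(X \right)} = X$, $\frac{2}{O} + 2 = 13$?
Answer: $- \frac{11088}{19} \approx -583.58$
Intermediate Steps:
$O = \frac{2}{11}$ ($O = \frac{2}{-2 + 13} = \frac{2}{11} \approx 0.18182$)
$H{\left(z,F \right)} = 6 F z$
$D = \frac{616}{57}$ ($D = 11 - \frac{1}{\frac{2}{11} + 5} = 11 - \frac{1}{\frac{57}{11}} = 11 - \frac{11}{57} = \frac{616}{57} \approx 10.807$)
$v = 0$
$\left(v + D\right) H{\left(-3,j \right)} = \left(0 + \frac{616}{57}\right) 6 \cdot 3 \left(-3\right) = \frac{616}{57} \left(-54\right) = - \frac{11088}{19}$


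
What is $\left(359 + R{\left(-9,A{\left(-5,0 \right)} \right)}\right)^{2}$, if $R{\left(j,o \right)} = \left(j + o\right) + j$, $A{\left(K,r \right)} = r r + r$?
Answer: $116281$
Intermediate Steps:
$A{\left(K,r \right)} = r + r^{2}$ ($A{\left(K,r \right)} = r^{2} + r = r + r^{2}$)
$R{\left(j,o \right)} = o + 2 j$
$\left(359 + R{\left(-9,A{\left(-5,0 \right)} \right)}\right)^{2} = \left(359 + \left(0 \left(1 + 0\right) + 2 \left(-9\right)\right)\right)^{2} = \left(359 + \left(0 \cdot 1 - 18\right)\right)^{2} = \left(359 + \left(0 - 18\right)\right)^{2} = \left(359 - 18\right)^{2} = 341^{2} = 116281$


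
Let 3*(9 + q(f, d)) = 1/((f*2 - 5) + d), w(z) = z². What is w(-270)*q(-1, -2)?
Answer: -658800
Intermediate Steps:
q(f, d) = -9 + 1/(3*(-5 + d + 2*f)) (q(f, d) = -9 + 1/(3*((f*2 - 5) + d)) = -9 + 1/(3*((2*f - 5) + d)) = -9 + 1/(3*((-5 + 2*f) + d)) = -9 + 1/(3*(-5 + d + 2*f)))
w(-270)*q(-1, -2) = (-270)²*((136 - 54*(-1) - 27*(-2))/(3*(-5 - 2 + 2*(-1)))) = 72900*((136 + 54 + 54)/(3*(-5 - 2 - 2))) = 72900*((⅓)*244/(-9)) = 72900*((⅓)*(-⅑)*244) = 72900*(-244/27) = -658800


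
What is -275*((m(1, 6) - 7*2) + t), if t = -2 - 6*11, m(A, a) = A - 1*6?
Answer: 23925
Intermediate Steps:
m(A, a) = -6 + A (m(A, a) = A - 6 = -6 + A)
t = -68 (t = -2 - 66 = -68)
-275*((m(1, 6) - 7*2) + t) = -275*(((-6 + 1) - 7*2) - 68) = -275*((-5 - 14) - 68) = -275*(-19 - 68) = -275*(-87) = 23925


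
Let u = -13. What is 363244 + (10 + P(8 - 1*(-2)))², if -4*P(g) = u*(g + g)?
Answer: 368869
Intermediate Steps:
P(g) = 13*g/2 (P(g) = -(-13)*(g + g)/4 = -(-13)*2*g/4 = -(-13)*g/2 = 13*g/2)
363244 + (10 + P(8 - 1*(-2)))² = 363244 + (10 + 13*(8 - 1*(-2))/2)² = 363244 + (10 + 13*(8 + 2)/2)² = 363244 + (10 + (13/2)*10)² = 363244 + (10 + 65)² = 363244 + 75² = 363244 + 5625 = 368869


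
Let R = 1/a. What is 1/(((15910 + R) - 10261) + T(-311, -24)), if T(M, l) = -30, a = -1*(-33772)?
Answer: 33772/189764869 ≈ 0.00017797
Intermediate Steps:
a = 33772
R = 1/33772 ≈ 2.9610e-5
1/(((15910 + R) - 10261) + T(-311, -24)) = 1/(((15910 + 1/33772) - 10261) - 30) = 1/((537312521/33772 - 10261) - 30) = 1/(190778029/33772 - 30) = 1/(189764869/33772) = 33772/189764869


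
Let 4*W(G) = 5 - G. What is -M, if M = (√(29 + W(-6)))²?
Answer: -127/4 ≈ -31.750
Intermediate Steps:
W(G) = 5/4 - G/4 (W(G) = (5 - G)/4 = 5/4 - G/4)
M = 127/4 (M = (√(29 + (5/4 - ¼*(-6))))² = (√(29 + (5/4 + 3/2)))² = (√(29 + 11/4))² = (√(127/4))² = (√127/2)² = 127/4 ≈ 31.750)
-M = -1*127/4 = -127/4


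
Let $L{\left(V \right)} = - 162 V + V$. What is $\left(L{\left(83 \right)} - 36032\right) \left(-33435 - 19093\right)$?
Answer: $2594620560$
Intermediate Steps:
$L{\left(V \right)} = - 161 V$
$\left(L{\left(83 \right)} - 36032\right) \left(-33435 - 19093\right) = \left(\left(-161\right) 83 - 36032\right) \left(-33435 - 19093\right) = \left(-13363 - 36032\right) \left(-52528\right) = \left(-49395\right) \left(-52528\right) = 2594620560$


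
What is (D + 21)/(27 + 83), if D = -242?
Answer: -221/110 ≈ -2.0091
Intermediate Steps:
(D + 21)/(27 + 83) = (-242 + 21)/(27 + 83) = -221/110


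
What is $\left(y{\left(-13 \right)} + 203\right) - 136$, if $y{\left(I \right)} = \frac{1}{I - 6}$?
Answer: $\frac{1272}{19} \approx 66.947$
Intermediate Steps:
$y{\left(I \right)} = \frac{1}{-6 + I}$
$\left(y{\left(-13 \right)} + 203\right) - 136 = \left(\frac{1}{-6 - 13} + 203\right) - 136 = \left(\frac{1}{-19} + 203\right) - 136 = \left(- \frac{1}{19} + 203\right) - 136 = \frac{3856}{19} - 136 = \frac{1272}{19}$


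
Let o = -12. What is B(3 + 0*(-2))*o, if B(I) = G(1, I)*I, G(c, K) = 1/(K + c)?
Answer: -9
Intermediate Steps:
B(I) = I/(1 + I) (B(I) = I/(I + 1) = I/(1 + I))
B(3 + 0*(-2))*o = ((3 + 0*(-2))/(1 + (3 + 0*(-2))))*(-12) = ((3 + 0)/(1 + (3 + 0)))*(-12) = (3/(1 + 3))*(-12) = (3/4)*(-12) = (3*(¼))*(-12) = (¾)*(-12) = -9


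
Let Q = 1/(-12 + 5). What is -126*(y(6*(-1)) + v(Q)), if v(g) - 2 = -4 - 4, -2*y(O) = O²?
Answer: 3024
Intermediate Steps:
Q = -⅐ (Q = 1/(-7) = -⅐ ≈ -0.14286)
y(O) = -O²/2
v(g) = -6 (v(g) = 2 + (-4 - 4) = 2 - 8 = -6)
-126*(y(6*(-1)) + v(Q)) = -126*(-(6*(-1))²/2 - 6) = -126*(-½*(-6)² - 6) = -126*(-½*36 - 6) = -126*(-18 - 6) = -126*(-24) = 3024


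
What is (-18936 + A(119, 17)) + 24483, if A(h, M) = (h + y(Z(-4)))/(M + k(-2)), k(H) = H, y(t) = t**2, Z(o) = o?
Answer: 5556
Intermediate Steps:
A(h, M) = (16 + h)/(-2 + M) (A(h, M) = (h + (-4)**2)/(M - 2) = (h + 16)/(-2 + M) = (16 + h)/(-2 + M))
(-18936 + A(119, 17)) + 24483 = (-18936 + (16 + 119)/(-2 + 17)) + 24483 = (-18936 + 135/15) + 24483 = (-18936 + (1/15)*135) + 24483 = (-18936 + 9) + 24483 = -18927 + 24483 = 5556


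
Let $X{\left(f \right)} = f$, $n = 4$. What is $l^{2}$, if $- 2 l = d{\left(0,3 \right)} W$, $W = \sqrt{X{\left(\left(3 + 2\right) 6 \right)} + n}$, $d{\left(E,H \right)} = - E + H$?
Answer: $\frac{153}{2} \approx 76.5$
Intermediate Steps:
$d{\left(E,H \right)} = H - E$
$W = \sqrt{34}$ ($W = \sqrt{\left(3 + 2\right) 6 + 4} = \sqrt{5 \cdot 6 + 4} = \sqrt{30 + 4} = \sqrt{34} \approx 5.8309$)
$l = - \frac{3 \sqrt{34}}{2}$ ($l = - \frac{\left(3 - 0\right) \sqrt{34}}{2} = - \frac{\left(3 + 0\right) \sqrt{34}}{2} = - \frac{3 \sqrt{34}}{2} \approx -8.7464$)
$l^{2} = \left(- \frac{3 \sqrt{34}}{2}\right)^{2} = \frac{153}{2}$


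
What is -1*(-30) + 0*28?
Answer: 30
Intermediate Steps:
-1*(-30) + 0*28 = 30 + 0 = 30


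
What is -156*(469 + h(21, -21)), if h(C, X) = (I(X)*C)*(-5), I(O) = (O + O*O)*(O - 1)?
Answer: -151424364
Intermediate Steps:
I(O) = (-1 + O)*(O + O²) (I(O) = (O + O²)*(-1 + O) = (-1 + O)*(O + O²))
h(C, X) = -5*C*(X³ - X) (h(C, X) = ((X³ - X)*C)*(-5) = (C*(X³ - X))*(-5) = -5*C*(X³ - X))
-156*(469 + h(21, -21)) = -156*(469 + 5*21*(-21)*(1 - 1*(-21)²)) = -156*(469 + 5*21*(-21)*(1 - 1*441)) = -156*(469 + 5*21*(-21)*(1 - 441)) = -156*(469 + 5*21*(-21)*(-440)) = -156*(469 + 970200) = -156*970669 = -151424364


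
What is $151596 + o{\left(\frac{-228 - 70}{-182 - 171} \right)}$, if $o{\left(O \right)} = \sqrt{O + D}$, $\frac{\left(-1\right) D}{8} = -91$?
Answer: $151596 + \frac{\sqrt{90820546}}{353} \approx 1.5162 \cdot 10^{5}$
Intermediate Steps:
$D = 728$ ($D = \left(-8\right) \left(-91\right) = 728$)
$o{\left(O \right)} = \sqrt{728 + O}$ ($o{\left(O \right)} = \sqrt{O + 728} = \sqrt{728 + O}$)
$151596 + o{\left(\frac{-228 - 70}{-182 - 171} \right)} = 151596 + \sqrt{728 + \frac{-228 - 70}{-182 - 171}} = 151596 + \sqrt{728 - \frac{298}{-353}} = 151596 + \sqrt{728 - - \frac{298}{353}} = 151596 + \sqrt{728 + \frac{298}{353}} = 151596 + \sqrt{\frac{257282}{353}} = 151596 + \frac{\sqrt{90820546}}{353}$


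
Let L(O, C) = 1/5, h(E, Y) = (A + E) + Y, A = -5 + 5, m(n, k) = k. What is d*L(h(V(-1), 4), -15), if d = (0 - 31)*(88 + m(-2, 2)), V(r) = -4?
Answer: -558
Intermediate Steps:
A = 0
h(E, Y) = E + Y (h(E, Y) = (0 + E) + Y = E + Y)
L(O, C) = 1/5
d = -2790 (d = (0 - 31)*(88 + 2) = -31*90 = -2790)
d*L(h(V(-1), 4), -15) = -2790*1/5 = -558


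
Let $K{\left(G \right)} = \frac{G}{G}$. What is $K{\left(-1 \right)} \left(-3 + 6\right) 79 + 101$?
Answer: $338$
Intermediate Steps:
$K{\left(G \right)} = 1$
$K{\left(-1 \right)} \left(-3 + 6\right) 79 + 101 = 1 \left(-3 + 6\right) 79 + 101 = 1 \cdot 3 \cdot 79 + 101 = 3 \cdot 79 + 101 = 237 + 101 = 338$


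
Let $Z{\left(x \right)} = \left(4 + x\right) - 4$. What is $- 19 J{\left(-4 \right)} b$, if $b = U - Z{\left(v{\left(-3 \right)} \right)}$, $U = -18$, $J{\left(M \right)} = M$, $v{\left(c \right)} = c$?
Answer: $-1140$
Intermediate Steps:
$Z{\left(x \right)} = x$ ($Z{\left(x \right)} = \left(4 + x\right) - 4 = x$)
$b = -15$ ($b = -18 - -3 = -18 + 3 = -15$)
$- 19 J{\left(-4 \right)} b = \left(-19\right) \left(-4\right) \left(-15\right) = 76 \left(-15\right) = -1140$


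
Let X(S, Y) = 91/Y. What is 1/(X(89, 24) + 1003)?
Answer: 24/24163 ≈ 0.00099325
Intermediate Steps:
1/(X(89, 24) + 1003) = 1/(91/24 + 1003) = 1/(24163/24) = 24/24163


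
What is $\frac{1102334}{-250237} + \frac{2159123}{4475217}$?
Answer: $- \frac{4392891394327}{1119864876429} \approx -3.9227$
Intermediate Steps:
$\frac{1102334}{-250237} + \frac{2159123}{4475217} = 1102334 \left(- \frac{1}{250237}\right) + 2159123 \cdot \frac{1}{4475217} = - \frac{1102334}{250237} + \frac{2159123}{4475217} = - \frac{4392891394327}{1119864876429}$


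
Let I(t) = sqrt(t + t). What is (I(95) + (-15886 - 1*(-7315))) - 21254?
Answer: -29825 + sqrt(190) ≈ -29811.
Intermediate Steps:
I(t) = sqrt(2)*sqrt(t) (I(t) = sqrt(2*t) = sqrt(2)*sqrt(t))
(I(95) + (-15886 - 1*(-7315))) - 21254 = (sqrt(2)*sqrt(95) + (-15886 - 1*(-7315))) - 21254 = (sqrt(190) + (-15886 + 7315)) - 21254 = (sqrt(190) - 8571) - 21254 = (-8571 + sqrt(190)) - 21254 = -29825 + sqrt(190)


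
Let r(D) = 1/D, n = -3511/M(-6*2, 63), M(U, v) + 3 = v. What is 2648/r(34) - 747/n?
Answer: 316147172/3511 ≈ 90045.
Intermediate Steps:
M(U, v) = -3 + v
n = -3511/60 (n = -3511/(-3 + 63) = -3511/60 ≈ -58.517)
2648/r(34) - 747/n = 2648/(1/34) - 747/(-3511/60) = 2648/(1/34) - 747*(-60/3511) = 2648*34 + 44820/3511 = 90032 + 44820/3511 = 316147172/3511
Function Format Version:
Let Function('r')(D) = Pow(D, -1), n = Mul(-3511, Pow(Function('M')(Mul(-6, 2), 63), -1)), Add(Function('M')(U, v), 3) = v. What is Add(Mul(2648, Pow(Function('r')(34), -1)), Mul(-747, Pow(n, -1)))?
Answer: Rational(316147172, 3511) ≈ 90045.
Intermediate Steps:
Function('M')(U, v) = Add(-3, v)
n = Rational(-3511, 60) (n = Mul(-3511, Pow(Add(-3, 63), -1)) = Mul(-3511, Pow(60, -1)) = Mul(-3511, Rational(1, 60)) = Rational(-3511, 60) ≈ -58.517)
Add(Mul(2648, Pow(Function('r')(34), -1)), Mul(-747, Pow(n, -1))) = Add(Mul(2648, Pow(Pow(34, -1), -1)), Mul(-747, Pow(Rational(-3511, 60), -1))) = Add(Mul(2648, Pow(Rational(1, 34), -1)), Mul(-747, Rational(-60, 3511))) = Add(Mul(2648, 34), Rational(44820, 3511)) = Add(90032, Rational(44820, 3511)) = Rational(316147172, 3511)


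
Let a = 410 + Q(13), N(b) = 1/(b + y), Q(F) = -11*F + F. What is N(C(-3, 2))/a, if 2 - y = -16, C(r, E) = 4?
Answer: 1/6160 ≈ 0.00016234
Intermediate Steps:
y = 18 (y = 2 - 1*(-16) = 2 + 16 = 18)
Q(F) = -10*F
N(b) = 1/(18 + b) (N(b) = 1/(b + 18) = 1/(18 + b))
a = 280 (a = 410 - 10*13 = 410 - 130 = 280)
N(C(-3, 2))/a = 1/((18 + 4)*280) = (1/280)/22 = (1/22)*(1/280) = 1/6160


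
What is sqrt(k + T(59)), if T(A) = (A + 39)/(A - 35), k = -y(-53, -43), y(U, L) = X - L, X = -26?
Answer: I*sqrt(465)/6 ≈ 3.594*I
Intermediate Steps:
y(U, L) = -26 - L
k = -17 (k = -(-26 - 1*(-43)) = -(-26 + 43) = -1*17 = -17)
T(A) = (39 + A)/(-35 + A)
sqrt(k + T(59)) = sqrt(-17 + (39 + 59)/(-35 + 59)) = sqrt(-17 + 98/24) = sqrt(-17 + (1/24)*98) = sqrt(-17 + 49/12) = sqrt(-155/12) = I*sqrt(465)/6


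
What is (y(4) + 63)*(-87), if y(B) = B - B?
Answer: -5481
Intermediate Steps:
y(B) = 0
(y(4) + 63)*(-87) = (0 + 63)*(-87) = 63*(-87) = -5481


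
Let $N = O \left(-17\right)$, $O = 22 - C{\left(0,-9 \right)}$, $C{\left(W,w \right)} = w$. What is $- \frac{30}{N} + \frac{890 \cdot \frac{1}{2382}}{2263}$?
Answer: $\frac{2615855}{45818961} \approx 0.057091$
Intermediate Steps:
$O = 31$ ($O = 22 - -9 = 22 + 9 = 31$)
$N = -527$ ($N = 31 \left(-17\right) = -527$)
$- \frac{30}{N} + \frac{890 \cdot \frac{1}{2382}}{2263} = - \frac{30}{-527} + \frac{890 \cdot \frac{1}{2382}}{2263} = \left(-30\right) \left(- \frac{1}{527}\right) + 890 \cdot \frac{1}{2382} \cdot \frac{1}{2263} = \frac{30}{527} + \frac{445}{1191} \cdot \frac{1}{2263} = \frac{30}{527} + \frac{445}{2695233} = \frac{2615855}{45818961}$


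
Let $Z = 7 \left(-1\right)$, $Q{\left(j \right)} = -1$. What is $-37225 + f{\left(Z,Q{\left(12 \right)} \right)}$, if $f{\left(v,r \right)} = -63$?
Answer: $-37288$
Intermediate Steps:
$Z = -7$
$-37225 + f{\left(Z,Q{\left(12 \right)} \right)} = -37225 - 63 = -37288$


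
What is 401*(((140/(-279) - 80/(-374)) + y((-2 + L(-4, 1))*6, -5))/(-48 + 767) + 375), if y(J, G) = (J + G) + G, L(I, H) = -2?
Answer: 5640207845423/37512387 ≈ 1.5036e+5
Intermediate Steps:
y(J, G) = J + 2*G (y(J, G) = (G + J) + G = J + 2*G)
401*(((140/(-279) - 80/(-374)) + y((-2 + L(-4, 1))*6, -5))/(-48 + 767) + 375) = 401*(((140/(-279) - 80/(-374)) + ((-2 - 2)*6 + 2*(-5)))/(-48 + 767) + 375) = 401*(((140*(-1/279) - 80*(-1/374)) + (-4*6 - 10))/719 + 375) = 401*(((-140/279 + 40/187) + (-24 - 10))*(1/719) + 375) = 401*((-15020/52173 - 34)*(1/719) + 375) = 401*(-1788902/52173*1/719 + 375) = 401*(-1788902/37512387 + 375) = 401*(14065356223/37512387) = 5640207845423/37512387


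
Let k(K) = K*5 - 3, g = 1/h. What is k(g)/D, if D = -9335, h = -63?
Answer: 194/588105 ≈ 0.00032987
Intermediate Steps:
g = -1/63 (g = 1/(-63) = -1/63 ≈ -0.015873)
k(K) = -3 + 5*K (k(K) = 5*K - 3 = -3 + 5*K)
k(g)/D = (-3 + 5*(-1/63))/(-9335) = (-3 - 5/63)*(-1/9335) = -194/63*(-1/9335) = 194/588105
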